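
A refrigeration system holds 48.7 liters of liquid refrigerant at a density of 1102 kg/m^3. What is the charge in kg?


Charge = V * rho / 1000
Charge = 48.7 * 1102 / 1000
Charge = 53.67 kg

53.67


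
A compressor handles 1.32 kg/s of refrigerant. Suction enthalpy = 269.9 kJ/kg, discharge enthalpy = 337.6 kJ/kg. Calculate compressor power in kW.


dh = 337.6 - 269.9 = 67.7 kJ/kg
W = m_dot * dh = 1.32 * 67.7 = 89.36 kW

89.36


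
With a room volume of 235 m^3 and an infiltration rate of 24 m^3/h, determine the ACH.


ACH = flow / volume
ACH = 24 / 235
ACH = 0.102

0.102


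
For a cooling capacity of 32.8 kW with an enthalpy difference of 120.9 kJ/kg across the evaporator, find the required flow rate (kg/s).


m_dot = Q / dh
m_dot = 32.8 / 120.9
m_dot = 0.2713 kg/s

0.2713


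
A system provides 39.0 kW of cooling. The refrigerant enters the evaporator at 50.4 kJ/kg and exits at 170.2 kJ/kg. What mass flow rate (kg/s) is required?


dh = 170.2 - 50.4 = 119.8 kJ/kg
m_dot = Q / dh = 39.0 / 119.8 = 0.3255 kg/s

0.3255


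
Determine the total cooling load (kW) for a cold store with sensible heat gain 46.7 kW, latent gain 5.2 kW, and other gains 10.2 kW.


Q_total = Q_s + Q_l + Q_misc
Q_total = 46.7 + 5.2 + 10.2
Q_total = 62.1 kW

62.1


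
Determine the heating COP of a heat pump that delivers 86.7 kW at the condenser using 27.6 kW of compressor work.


COP_hp = Q_cond / W
COP_hp = 86.7 / 27.6
COP_hp = 3.141

3.141


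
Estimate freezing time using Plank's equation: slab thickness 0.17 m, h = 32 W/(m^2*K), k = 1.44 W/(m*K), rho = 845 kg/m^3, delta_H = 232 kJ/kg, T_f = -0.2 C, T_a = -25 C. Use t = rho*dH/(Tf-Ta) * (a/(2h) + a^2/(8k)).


dT = -0.2 - (-25) = 24.8 K
term1 = a/(2h) = 0.17/(2*32) = 0.00265625
term2 = a^2/(8k) = 0.17^2/(8*1.44) = 0.002508680556
t = rho*dH*1000/dT * (term1 + term2)
t = 845*232*1000/24.8 * (0.00265625 + 0.002508680556)
t = 40828 s

40828


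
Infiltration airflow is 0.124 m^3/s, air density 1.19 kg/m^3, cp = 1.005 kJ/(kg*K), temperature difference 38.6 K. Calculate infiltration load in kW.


Q = V_dot * rho * cp * dT
Q = 0.124 * 1.19 * 1.005 * 38.6
Q = 5.724 kW

5.724


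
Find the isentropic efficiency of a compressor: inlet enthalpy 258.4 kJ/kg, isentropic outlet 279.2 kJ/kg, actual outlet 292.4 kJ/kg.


dh_ideal = 279.2 - 258.4 = 20.8 kJ/kg
dh_actual = 292.4 - 258.4 = 34.0 kJ/kg
eta_s = dh_ideal / dh_actual = 20.8 / 34.0
eta_s = 0.6118

0.6118


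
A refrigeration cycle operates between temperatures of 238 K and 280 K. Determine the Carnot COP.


dT = 280 - 238 = 42 K
COP_carnot = T_cold / dT = 238 / 42
COP_carnot = 5.667

5.667


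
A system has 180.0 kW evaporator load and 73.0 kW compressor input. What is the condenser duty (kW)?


Q_cond = Q_evap + W
Q_cond = 180.0 + 73.0
Q_cond = 253.0 kW

253.0


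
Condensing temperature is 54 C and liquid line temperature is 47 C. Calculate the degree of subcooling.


Subcooling = T_cond - T_liquid
Subcooling = 54 - 47
Subcooling = 7 K

7


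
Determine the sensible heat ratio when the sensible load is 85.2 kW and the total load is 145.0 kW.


SHR = Q_sensible / Q_total
SHR = 85.2 / 145.0
SHR = 0.588

0.588


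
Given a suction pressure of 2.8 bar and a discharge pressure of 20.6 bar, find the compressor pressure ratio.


PR = P_high / P_low
PR = 20.6 / 2.8
PR = 7.357

7.357


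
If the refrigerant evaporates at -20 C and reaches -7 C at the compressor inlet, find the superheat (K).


Superheat = T_suction - T_evap
Superheat = -7 - (-20)
Superheat = 13 K

13


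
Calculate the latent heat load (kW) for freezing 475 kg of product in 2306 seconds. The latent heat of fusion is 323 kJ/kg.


Q_lat = m * h_fg / t
Q_lat = 475 * 323 / 2306
Q_lat = 66.53 kW

66.53


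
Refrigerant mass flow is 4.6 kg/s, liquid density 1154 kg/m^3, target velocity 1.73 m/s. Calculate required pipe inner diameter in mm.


A = m_dot / (rho * v) = 4.6 / (1154 * 1.73) = 0.002304124383 m^2
d = sqrt(4*A/pi) * 1000
d = 54.2 mm

54.2


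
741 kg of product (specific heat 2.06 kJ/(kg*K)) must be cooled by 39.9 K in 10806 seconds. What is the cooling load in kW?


Q = m * cp * dT / t
Q = 741 * 2.06 * 39.9 / 10806
Q = 5.636 kW

5.636


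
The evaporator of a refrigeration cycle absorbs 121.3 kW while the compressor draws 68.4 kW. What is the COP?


COP = Q_evap / W
COP = 121.3 / 68.4
COP = 1.773

1.773


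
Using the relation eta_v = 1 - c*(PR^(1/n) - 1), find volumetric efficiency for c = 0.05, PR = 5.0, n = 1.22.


PR^(1/n) = 5.0^(1/1.22) = 3.74047049
eta_v = 1 - 0.05 * (3.74047049 - 1)
eta_v = 0.863

0.863


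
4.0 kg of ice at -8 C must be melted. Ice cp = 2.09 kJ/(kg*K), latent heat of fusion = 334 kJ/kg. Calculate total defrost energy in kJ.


Sensible heat = cp * dT = 2.09 * 8 = 16.72 kJ/kg
Total per kg = 16.72 + 334 = 350.72 kJ/kg
Q = m * total = 4.0 * 350.72
Q = 1402.9 kJ

1402.9


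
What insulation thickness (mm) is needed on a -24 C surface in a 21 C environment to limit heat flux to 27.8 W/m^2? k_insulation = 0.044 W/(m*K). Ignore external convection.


dT = 21 - (-24) = 45 K
thickness = k * dT / q_max * 1000
thickness = 0.044 * 45 / 27.8 * 1000
thickness = 71.2 mm

71.2


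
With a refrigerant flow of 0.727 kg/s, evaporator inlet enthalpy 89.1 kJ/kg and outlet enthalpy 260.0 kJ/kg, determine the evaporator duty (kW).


dh = 260.0 - 89.1 = 170.9 kJ/kg
Q_evap = m_dot * dh = 0.727 * 170.9
Q_evap = 124.24 kW

124.24


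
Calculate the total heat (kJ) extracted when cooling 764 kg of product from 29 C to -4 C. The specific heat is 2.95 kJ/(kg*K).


dT = 29 - (-4) = 33 K
Q = m * cp * dT = 764 * 2.95 * 33
Q = 74375 kJ

74375


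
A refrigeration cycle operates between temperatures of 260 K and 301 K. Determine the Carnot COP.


dT = 301 - 260 = 41 K
COP_carnot = T_cold / dT = 260 / 41
COP_carnot = 6.341

6.341


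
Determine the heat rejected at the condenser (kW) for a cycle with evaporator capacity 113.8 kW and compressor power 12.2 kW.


Q_cond = Q_evap + W
Q_cond = 113.8 + 12.2
Q_cond = 126.0 kW

126.0


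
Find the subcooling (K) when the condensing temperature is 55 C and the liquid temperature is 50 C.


Subcooling = T_cond - T_liquid
Subcooling = 55 - 50
Subcooling = 5 K

5


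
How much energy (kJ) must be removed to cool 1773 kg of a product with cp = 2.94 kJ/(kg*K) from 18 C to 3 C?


dT = 18 - (3) = 15 K
Q = m * cp * dT = 1773 * 2.94 * 15
Q = 78189 kJ

78189


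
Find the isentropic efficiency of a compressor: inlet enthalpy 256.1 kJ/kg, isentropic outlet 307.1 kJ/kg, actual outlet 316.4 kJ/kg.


dh_ideal = 307.1 - 256.1 = 51.0 kJ/kg
dh_actual = 316.4 - 256.1 = 60.3 kJ/kg
eta_s = dh_ideal / dh_actual = 51.0 / 60.3
eta_s = 0.8458

0.8458


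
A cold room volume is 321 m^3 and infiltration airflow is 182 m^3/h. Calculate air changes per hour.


ACH = flow / volume
ACH = 182 / 321
ACH = 0.567

0.567


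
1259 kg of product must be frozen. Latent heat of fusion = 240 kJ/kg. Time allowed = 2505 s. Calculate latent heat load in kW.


Q_lat = m * h_fg / t
Q_lat = 1259 * 240 / 2505
Q_lat = 120.62 kW

120.62


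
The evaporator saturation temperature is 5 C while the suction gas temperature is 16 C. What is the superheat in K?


Superheat = T_suction - T_evap
Superheat = 16 - (5)
Superheat = 11 K

11


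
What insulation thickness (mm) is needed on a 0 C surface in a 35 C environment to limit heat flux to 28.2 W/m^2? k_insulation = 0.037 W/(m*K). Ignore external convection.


dT = 35 - (0) = 35 K
thickness = k * dT / q_max * 1000
thickness = 0.037 * 35 / 28.2 * 1000
thickness = 45.9 mm

45.9


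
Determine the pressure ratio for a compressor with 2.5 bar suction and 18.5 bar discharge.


PR = P_high / P_low
PR = 18.5 / 2.5
PR = 7.4

7.4


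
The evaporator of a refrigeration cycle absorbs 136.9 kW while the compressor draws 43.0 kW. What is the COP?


COP = Q_evap / W
COP = 136.9 / 43.0
COP = 3.184

3.184


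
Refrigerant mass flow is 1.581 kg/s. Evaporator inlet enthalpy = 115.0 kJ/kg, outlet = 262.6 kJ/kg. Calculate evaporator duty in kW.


dh = 262.6 - 115.0 = 147.6 kJ/kg
Q_evap = m_dot * dh = 1.581 * 147.6
Q_evap = 233.36 kW

233.36


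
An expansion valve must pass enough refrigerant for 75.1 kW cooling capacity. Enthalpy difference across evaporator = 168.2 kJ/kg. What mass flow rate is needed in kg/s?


m_dot = Q / dh
m_dot = 75.1 / 168.2
m_dot = 0.4465 kg/s

0.4465


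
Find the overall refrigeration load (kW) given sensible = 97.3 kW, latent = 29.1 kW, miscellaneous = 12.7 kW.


Q_total = Q_s + Q_l + Q_misc
Q_total = 97.3 + 29.1 + 12.7
Q_total = 139.1 kW

139.1


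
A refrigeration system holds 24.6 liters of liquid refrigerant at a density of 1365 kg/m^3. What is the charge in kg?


Charge = V * rho / 1000
Charge = 24.6 * 1365 / 1000
Charge = 33.58 kg

33.58


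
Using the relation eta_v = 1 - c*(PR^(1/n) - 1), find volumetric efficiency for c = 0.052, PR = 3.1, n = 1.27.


PR^(1/n) = 3.1^(1/1.27) = 2.43724378
eta_v = 1 - 0.052 * (2.43724378 - 1)
eta_v = 0.9253

0.9253


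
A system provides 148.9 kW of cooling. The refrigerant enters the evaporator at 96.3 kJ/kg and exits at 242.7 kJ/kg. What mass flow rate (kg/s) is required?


dh = 242.7 - 96.3 = 146.4 kJ/kg
m_dot = Q / dh = 148.9 / 146.4 = 1.0171 kg/s

1.0171


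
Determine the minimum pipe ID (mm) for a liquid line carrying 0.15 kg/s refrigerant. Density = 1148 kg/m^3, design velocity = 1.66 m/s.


A = m_dot / (rho * v) = 0.15 / (1148 * 1.66) = 0.00007871206079 m^2
d = sqrt(4*A/pi) * 1000
d = 10.0 mm

10.0


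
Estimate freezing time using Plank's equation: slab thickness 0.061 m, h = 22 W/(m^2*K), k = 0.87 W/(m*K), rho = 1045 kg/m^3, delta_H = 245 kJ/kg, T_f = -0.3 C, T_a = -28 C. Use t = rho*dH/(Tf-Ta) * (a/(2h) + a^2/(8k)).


dT = -0.3 - (-28) = 27.7 K
term1 = a/(2h) = 0.061/(2*22) = 0.001386363636
term2 = a^2/(8k) = 0.061^2/(8*0.87) = 0.0005346264368
t = rho*dH*1000/dT * (term1 + term2)
t = 1045*245*1000/27.7 * (0.001386363636 + 0.0005346264368)
t = 17755 s

17755


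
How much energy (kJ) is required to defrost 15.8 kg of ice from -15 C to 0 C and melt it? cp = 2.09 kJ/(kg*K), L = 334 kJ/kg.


Sensible heat = cp * dT = 2.09 * 15 = 31.35 kJ/kg
Total per kg = 31.35 + 334 = 365.35 kJ/kg
Q = m * total = 15.8 * 365.35
Q = 5772.5 kJ

5772.5


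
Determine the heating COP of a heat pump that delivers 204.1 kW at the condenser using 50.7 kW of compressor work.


COP_hp = Q_cond / W
COP_hp = 204.1 / 50.7
COP_hp = 4.026

4.026


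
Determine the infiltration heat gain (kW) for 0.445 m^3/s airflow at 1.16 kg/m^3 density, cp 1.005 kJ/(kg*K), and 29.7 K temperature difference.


Q = V_dot * rho * cp * dT
Q = 0.445 * 1.16 * 1.005 * 29.7
Q = 15.408 kW

15.408


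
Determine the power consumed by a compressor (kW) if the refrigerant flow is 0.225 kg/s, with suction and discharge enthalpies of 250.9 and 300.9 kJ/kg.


dh = 300.9 - 250.9 = 50.0 kJ/kg
W = m_dot * dh = 0.225 * 50.0 = 11.25 kW

11.25


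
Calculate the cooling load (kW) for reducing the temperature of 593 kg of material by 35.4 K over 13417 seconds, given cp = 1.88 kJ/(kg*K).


Q = m * cp * dT / t
Q = 593 * 1.88 * 35.4 / 13417
Q = 2.941 kW

2.941


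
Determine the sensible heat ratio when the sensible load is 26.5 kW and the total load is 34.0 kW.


SHR = Q_sensible / Q_total
SHR = 26.5 / 34.0
SHR = 0.779

0.779


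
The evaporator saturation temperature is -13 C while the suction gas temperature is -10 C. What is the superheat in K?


Superheat = T_suction - T_evap
Superheat = -10 - (-13)
Superheat = 3 K

3


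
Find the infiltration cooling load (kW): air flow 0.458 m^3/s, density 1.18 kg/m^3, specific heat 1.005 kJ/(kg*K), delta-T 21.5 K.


Q = V_dot * rho * cp * dT
Q = 0.458 * 1.18 * 1.005 * 21.5
Q = 11.678 kW

11.678


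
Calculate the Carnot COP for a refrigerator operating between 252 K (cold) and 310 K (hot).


dT = 310 - 252 = 58 K
COP_carnot = T_cold / dT = 252 / 58
COP_carnot = 4.345

4.345


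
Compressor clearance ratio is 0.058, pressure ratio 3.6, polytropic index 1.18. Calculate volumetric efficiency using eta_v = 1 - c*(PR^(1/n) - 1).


PR^(1/n) = 3.6^(1/1.18) = 2.96102993
eta_v = 1 - 0.058 * (2.96102993 - 1)
eta_v = 0.8863

0.8863


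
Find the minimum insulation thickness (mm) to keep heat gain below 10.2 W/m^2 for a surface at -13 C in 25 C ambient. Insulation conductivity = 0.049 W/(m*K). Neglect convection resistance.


dT = 25 - (-13) = 38 K
thickness = k * dT / q_max * 1000
thickness = 0.049 * 38 / 10.2 * 1000
thickness = 182.5 mm

182.5


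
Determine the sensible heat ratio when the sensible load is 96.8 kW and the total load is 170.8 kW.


SHR = Q_sensible / Q_total
SHR = 96.8 / 170.8
SHR = 0.567

0.567


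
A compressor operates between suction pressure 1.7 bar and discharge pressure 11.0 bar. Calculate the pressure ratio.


PR = P_high / P_low
PR = 11.0 / 1.7
PR = 6.471

6.471


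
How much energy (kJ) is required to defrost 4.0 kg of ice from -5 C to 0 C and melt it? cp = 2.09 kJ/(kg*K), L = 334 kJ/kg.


Sensible heat = cp * dT = 2.09 * 5 = 10.45 kJ/kg
Total per kg = 10.45 + 334 = 344.45 kJ/kg
Q = m * total = 4.0 * 344.45
Q = 1377.8 kJ

1377.8


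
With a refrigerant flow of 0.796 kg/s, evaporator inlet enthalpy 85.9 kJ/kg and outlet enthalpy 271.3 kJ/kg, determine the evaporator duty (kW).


dh = 271.3 - 85.9 = 185.4 kJ/kg
Q_evap = m_dot * dh = 0.796 * 185.4
Q_evap = 147.58 kW

147.58


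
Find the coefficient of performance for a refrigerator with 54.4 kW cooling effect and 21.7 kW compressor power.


COP = Q_evap / W
COP = 54.4 / 21.7
COP = 2.507

2.507


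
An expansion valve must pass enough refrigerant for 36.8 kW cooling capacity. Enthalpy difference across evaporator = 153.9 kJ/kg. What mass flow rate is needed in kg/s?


m_dot = Q / dh
m_dot = 36.8 / 153.9
m_dot = 0.2391 kg/s

0.2391


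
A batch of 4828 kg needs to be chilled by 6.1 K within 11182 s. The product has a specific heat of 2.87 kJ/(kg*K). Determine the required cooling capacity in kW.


Q = m * cp * dT / t
Q = 4828 * 2.87 * 6.1 / 11182
Q = 7.559 kW

7.559


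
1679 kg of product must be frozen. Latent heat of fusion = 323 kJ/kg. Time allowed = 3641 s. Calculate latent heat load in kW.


Q_lat = m * h_fg / t
Q_lat = 1679 * 323 / 3641
Q_lat = 148.95 kW

148.95


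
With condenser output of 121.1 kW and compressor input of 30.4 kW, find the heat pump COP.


COP_hp = Q_cond / W
COP_hp = 121.1 / 30.4
COP_hp = 3.984

3.984


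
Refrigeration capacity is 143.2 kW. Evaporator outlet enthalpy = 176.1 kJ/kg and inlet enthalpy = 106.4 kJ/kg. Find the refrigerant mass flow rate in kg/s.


dh = 176.1 - 106.4 = 69.7 kJ/kg
m_dot = Q / dh = 143.2 / 69.7 = 2.0545 kg/s

2.0545


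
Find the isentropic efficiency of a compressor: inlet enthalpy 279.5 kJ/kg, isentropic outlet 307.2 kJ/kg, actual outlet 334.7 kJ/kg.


dh_ideal = 307.2 - 279.5 = 27.7 kJ/kg
dh_actual = 334.7 - 279.5 = 55.2 kJ/kg
eta_s = dh_ideal / dh_actual = 27.7 / 55.2
eta_s = 0.5018

0.5018


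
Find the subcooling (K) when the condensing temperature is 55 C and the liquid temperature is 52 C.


Subcooling = T_cond - T_liquid
Subcooling = 55 - 52
Subcooling = 3 K

3


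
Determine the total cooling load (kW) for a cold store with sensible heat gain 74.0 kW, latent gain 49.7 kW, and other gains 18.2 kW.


Q_total = Q_s + Q_l + Q_misc
Q_total = 74.0 + 49.7 + 18.2
Q_total = 141.9 kW

141.9


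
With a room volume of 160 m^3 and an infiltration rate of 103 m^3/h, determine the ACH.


ACH = flow / volume
ACH = 103 / 160
ACH = 0.644

0.644


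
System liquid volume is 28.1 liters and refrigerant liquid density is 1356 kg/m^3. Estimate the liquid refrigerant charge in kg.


Charge = V * rho / 1000
Charge = 28.1 * 1356 / 1000
Charge = 38.1 kg

38.1


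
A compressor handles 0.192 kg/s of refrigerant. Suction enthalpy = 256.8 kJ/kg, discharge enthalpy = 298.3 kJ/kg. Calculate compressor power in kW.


dh = 298.3 - 256.8 = 41.5 kJ/kg
W = m_dot * dh = 0.192 * 41.5 = 7.97 kW

7.97


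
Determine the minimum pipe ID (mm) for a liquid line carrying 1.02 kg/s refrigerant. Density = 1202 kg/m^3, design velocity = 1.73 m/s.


A = m_dot / (rho * v) = 1.02 / (1202 * 1.73) = 0.0004905119598 m^2
d = sqrt(4*A/pi) * 1000
d = 25.0 mm

25.0


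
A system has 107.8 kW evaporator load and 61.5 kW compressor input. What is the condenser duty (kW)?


Q_cond = Q_evap + W
Q_cond = 107.8 + 61.5
Q_cond = 169.3 kW

169.3


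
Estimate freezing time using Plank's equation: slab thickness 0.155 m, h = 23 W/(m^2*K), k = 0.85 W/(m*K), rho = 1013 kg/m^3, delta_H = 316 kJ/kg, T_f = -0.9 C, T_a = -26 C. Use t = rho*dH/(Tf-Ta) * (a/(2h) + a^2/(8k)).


dT = -0.9 - (-26) = 25.1 K
term1 = a/(2h) = 0.155/(2*23) = 0.003369565217
term2 = a^2/(8k) = 0.155^2/(8*0.85) = 0.003533088235
t = rho*dH*1000/dT * (term1 + term2)
t = 1013*316*1000/25.1 * (0.003369565217 + 0.003533088235)
t = 88032 s

88032


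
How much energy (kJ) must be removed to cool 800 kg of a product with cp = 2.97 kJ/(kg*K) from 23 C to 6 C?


dT = 23 - (6) = 17 K
Q = m * cp * dT = 800 * 2.97 * 17
Q = 40392 kJ

40392


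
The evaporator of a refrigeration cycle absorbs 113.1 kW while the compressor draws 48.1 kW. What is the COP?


COP = Q_evap / W
COP = 113.1 / 48.1
COP = 2.351

2.351


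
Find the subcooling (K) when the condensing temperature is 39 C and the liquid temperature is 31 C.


Subcooling = T_cond - T_liquid
Subcooling = 39 - 31
Subcooling = 8 K

8


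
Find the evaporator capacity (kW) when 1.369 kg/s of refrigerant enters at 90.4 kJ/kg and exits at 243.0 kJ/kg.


dh = 243.0 - 90.4 = 152.6 kJ/kg
Q_evap = m_dot * dh = 1.369 * 152.6
Q_evap = 208.91 kW

208.91


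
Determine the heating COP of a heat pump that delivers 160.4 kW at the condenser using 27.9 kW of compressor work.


COP_hp = Q_cond / W
COP_hp = 160.4 / 27.9
COP_hp = 5.749

5.749


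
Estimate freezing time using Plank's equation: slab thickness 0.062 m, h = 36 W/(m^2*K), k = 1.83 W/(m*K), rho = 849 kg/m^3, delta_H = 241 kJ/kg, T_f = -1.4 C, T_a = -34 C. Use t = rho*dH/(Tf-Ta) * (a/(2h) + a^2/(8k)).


dT = -1.4 - (-34) = 32.6 K
term1 = a/(2h) = 0.062/(2*36) = 0.0008611111111
term2 = a^2/(8k) = 0.062^2/(8*1.83) = 0.000262568306
t = rho*dH*1000/dT * (term1 + term2)
t = 849*241*1000/32.6 * (0.0008611111111 + 0.000262568306)
t = 7053 s

7053


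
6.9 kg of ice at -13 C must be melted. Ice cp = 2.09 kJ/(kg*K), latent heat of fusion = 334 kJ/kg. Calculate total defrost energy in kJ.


Sensible heat = cp * dT = 2.09 * 13 = 27.17 kJ/kg
Total per kg = 27.17 + 334 = 361.17 kJ/kg
Q = m * total = 6.9 * 361.17
Q = 2492.1 kJ

2492.1


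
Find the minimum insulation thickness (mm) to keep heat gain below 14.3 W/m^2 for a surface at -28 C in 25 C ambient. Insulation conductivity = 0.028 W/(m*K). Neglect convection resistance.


dT = 25 - (-28) = 53 K
thickness = k * dT / q_max * 1000
thickness = 0.028 * 53 / 14.3 * 1000
thickness = 103.8 mm

103.8


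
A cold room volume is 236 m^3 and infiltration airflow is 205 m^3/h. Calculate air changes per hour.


ACH = flow / volume
ACH = 205 / 236
ACH = 0.869

0.869


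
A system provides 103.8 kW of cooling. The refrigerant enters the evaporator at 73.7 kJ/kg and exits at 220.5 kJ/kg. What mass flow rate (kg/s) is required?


dh = 220.5 - 73.7 = 146.8 kJ/kg
m_dot = Q / dh = 103.8 / 146.8 = 0.7071 kg/s

0.7071


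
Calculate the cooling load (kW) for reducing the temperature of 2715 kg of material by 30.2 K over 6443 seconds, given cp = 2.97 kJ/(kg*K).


Q = m * cp * dT / t
Q = 2715 * 2.97 * 30.2 / 6443
Q = 37.796 kW

37.796


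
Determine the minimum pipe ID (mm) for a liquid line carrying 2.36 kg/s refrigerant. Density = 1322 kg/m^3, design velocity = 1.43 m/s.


A = m_dot / (rho * v) = 2.36 / (1322 * 1.43) = 0.001248373412 m^2
d = sqrt(4*A/pi) * 1000
d = 39.9 mm

39.9


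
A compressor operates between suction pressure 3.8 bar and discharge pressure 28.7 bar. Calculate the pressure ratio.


PR = P_high / P_low
PR = 28.7 / 3.8
PR = 7.553

7.553


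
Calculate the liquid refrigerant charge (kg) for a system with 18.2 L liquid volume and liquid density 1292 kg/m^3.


Charge = V * rho / 1000
Charge = 18.2 * 1292 / 1000
Charge = 23.51 kg

23.51


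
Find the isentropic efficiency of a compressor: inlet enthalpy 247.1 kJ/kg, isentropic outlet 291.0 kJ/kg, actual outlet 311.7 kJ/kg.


dh_ideal = 291.0 - 247.1 = 43.9 kJ/kg
dh_actual = 311.7 - 247.1 = 64.6 kJ/kg
eta_s = dh_ideal / dh_actual = 43.9 / 64.6
eta_s = 0.6796

0.6796


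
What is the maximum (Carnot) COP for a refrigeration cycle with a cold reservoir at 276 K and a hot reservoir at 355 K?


dT = 355 - 276 = 79 K
COP_carnot = T_cold / dT = 276 / 79
COP_carnot = 3.494

3.494


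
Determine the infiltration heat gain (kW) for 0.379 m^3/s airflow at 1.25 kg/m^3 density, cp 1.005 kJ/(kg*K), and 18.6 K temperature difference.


Q = V_dot * rho * cp * dT
Q = 0.379 * 1.25 * 1.005 * 18.6
Q = 8.856 kW

8.856


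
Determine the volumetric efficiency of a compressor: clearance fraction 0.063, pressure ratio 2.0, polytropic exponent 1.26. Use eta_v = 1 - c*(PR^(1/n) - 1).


PR^(1/n) = 2.0^(1/1.26) = 1.73345549
eta_v = 1 - 0.063 * (1.73345549 - 1)
eta_v = 0.9538

0.9538


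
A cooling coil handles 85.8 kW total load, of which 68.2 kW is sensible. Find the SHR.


SHR = Q_sensible / Q_total
SHR = 68.2 / 85.8
SHR = 0.795

0.795


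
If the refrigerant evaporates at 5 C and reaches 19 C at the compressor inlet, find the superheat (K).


Superheat = T_suction - T_evap
Superheat = 19 - (5)
Superheat = 14 K

14


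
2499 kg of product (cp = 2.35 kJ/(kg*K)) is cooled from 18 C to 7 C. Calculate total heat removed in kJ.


dT = 18 - (7) = 11 K
Q = m * cp * dT = 2499 * 2.35 * 11
Q = 64599 kJ

64599


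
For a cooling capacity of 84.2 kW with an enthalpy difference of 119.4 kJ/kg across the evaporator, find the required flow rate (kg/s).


m_dot = Q / dh
m_dot = 84.2 / 119.4
m_dot = 0.7052 kg/s

0.7052


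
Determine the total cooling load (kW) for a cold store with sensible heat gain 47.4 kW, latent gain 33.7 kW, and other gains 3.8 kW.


Q_total = Q_s + Q_l + Q_misc
Q_total = 47.4 + 33.7 + 3.8
Q_total = 84.9 kW

84.9


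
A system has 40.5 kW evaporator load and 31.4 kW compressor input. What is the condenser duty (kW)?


Q_cond = Q_evap + W
Q_cond = 40.5 + 31.4
Q_cond = 71.9 kW

71.9


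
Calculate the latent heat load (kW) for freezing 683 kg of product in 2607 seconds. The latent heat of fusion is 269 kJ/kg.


Q_lat = m * h_fg / t
Q_lat = 683 * 269 / 2607
Q_lat = 70.47 kW

70.47


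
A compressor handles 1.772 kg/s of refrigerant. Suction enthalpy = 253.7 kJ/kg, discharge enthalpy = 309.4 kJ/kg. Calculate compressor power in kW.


dh = 309.4 - 253.7 = 55.7 kJ/kg
W = m_dot * dh = 1.772 * 55.7 = 98.7 kW

98.7


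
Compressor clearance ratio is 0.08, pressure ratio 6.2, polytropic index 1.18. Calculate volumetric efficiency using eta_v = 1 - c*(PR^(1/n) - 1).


PR^(1/n) = 6.2^(1/1.18) = 4.69373299
eta_v = 1 - 0.08 * (4.69373299 - 1)
eta_v = 0.7045

0.7045


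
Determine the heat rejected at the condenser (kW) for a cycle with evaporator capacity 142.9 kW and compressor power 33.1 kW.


Q_cond = Q_evap + W
Q_cond = 142.9 + 33.1
Q_cond = 176.0 kW

176.0


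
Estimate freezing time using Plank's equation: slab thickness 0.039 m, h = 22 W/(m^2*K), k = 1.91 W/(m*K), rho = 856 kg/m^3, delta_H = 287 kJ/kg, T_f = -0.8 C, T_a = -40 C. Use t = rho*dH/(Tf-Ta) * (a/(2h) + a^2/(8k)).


dT = -0.8 - (-40) = 39.2 K
term1 = a/(2h) = 0.039/(2*22) = 0.0008863636364
term2 = a^2/(8k) = 0.039^2/(8*1.91) = 0.00009954188482
t = rho*dH*1000/dT * (term1 + term2)
t = 856*287*1000/39.2 * (0.0008863636364 + 0.00009954188482)
t = 6179 s

6179


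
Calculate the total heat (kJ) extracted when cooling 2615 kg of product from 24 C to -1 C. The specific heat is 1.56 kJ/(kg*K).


dT = 24 - (-1) = 25 K
Q = m * cp * dT = 2615 * 1.56 * 25
Q = 101985 kJ

101985


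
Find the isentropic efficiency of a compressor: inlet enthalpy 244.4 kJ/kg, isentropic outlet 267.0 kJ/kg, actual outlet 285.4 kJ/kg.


dh_ideal = 267.0 - 244.4 = 22.6 kJ/kg
dh_actual = 285.4 - 244.4 = 41.0 kJ/kg
eta_s = dh_ideal / dh_actual = 22.6 / 41.0
eta_s = 0.5512

0.5512


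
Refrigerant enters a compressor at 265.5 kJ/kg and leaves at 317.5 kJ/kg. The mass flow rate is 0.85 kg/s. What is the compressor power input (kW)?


dh = 317.5 - 265.5 = 52.0 kJ/kg
W = m_dot * dh = 0.85 * 52.0 = 44.2 kW

44.2


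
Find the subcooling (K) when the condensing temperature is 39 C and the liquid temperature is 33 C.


Subcooling = T_cond - T_liquid
Subcooling = 39 - 33
Subcooling = 6 K

6


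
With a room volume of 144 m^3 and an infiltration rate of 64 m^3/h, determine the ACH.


ACH = flow / volume
ACH = 64 / 144
ACH = 0.444

0.444


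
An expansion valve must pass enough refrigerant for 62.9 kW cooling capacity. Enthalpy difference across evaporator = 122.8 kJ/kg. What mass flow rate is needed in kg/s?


m_dot = Q / dh
m_dot = 62.9 / 122.8
m_dot = 0.5122 kg/s

0.5122


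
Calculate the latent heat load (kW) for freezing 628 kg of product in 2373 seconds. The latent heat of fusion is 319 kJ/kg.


Q_lat = m * h_fg / t
Q_lat = 628 * 319 / 2373
Q_lat = 84.42 kW

84.42


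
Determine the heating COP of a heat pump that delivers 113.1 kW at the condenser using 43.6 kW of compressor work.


COP_hp = Q_cond / W
COP_hp = 113.1 / 43.6
COP_hp = 2.594

2.594


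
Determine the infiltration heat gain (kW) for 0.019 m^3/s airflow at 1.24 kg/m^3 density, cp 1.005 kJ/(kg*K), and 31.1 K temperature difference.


Q = V_dot * rho * cp * dT
Q = 0.019 * 1.24 * 1.005 * 31.1
Q = 0.736 kW

0.736


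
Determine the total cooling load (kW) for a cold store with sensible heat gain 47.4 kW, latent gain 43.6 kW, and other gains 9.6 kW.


Q_total = Q_s + Q_l + Q_misc
Q_total = 47.4 + 43.6 + 9.6
Q_total = 100.6 kW

100.6


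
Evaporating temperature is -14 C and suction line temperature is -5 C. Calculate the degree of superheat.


Superheat = T_suction - T_evap
Superheat = -5 - (-14)
Superheat = 9 K

9


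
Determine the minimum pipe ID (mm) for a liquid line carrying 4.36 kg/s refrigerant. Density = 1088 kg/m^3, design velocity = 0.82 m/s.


A = m_dot / (rho * v) = 4.36 / (1088 * 0.82) = 0.004887015782 m^2
d = sqrt(4*A/pi) * 1000
d = 78.9 mm

78.9


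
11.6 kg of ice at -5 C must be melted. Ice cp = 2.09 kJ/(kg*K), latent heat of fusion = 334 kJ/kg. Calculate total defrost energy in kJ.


Sensible heat = cp * dT = 2.09 * 5 = 10.45 kJ/kg
Total per kg = 10.45 + 334 = 344.45 kJ/kg
Q = m * total = 11.6 * 344.45
Q = 3995.6 kJ

3995.6


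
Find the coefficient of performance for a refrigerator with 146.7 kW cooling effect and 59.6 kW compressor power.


COP = Q_evap / W
COP = 146.7 / 59.6
COP = 2.461

2.461


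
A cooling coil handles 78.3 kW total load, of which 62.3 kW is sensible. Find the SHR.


SHR = Q_sensible / Q_total
SHR = 62.3 / 78.3
SHR = 0.796

0.796


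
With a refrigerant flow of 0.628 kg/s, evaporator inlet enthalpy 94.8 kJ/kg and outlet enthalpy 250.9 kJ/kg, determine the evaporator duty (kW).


dh = 250.9 - 94.8 = 156.1 kJ/kg
Q_evap = m_dot * dh = 0.628 * 156.1
Q_evap = 98.03 kW

98.03


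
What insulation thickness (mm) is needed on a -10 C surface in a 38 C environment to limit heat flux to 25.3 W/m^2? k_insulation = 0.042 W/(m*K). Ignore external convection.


dT = 38 - (-10) = 48 K
thickness = k * dT / q_max * 1000
thickness = 0.042 * 48 / 25.3 * 1000
thickness = 79.7 mm

79.7


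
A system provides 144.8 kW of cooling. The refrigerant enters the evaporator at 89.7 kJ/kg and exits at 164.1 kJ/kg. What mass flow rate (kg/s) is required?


dh = 164.1 - 89.7 = 74.4 kJ/kg
m_dot = Q / dh = 144.8 / 74.4 = 1.9462 kg/s

1.9462


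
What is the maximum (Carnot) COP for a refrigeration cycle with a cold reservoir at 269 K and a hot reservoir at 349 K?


dT = 349 - 269 = 80 K
COP_carnot = T_cold / dT = 269 / 80
COP_carnot = 3.363

3.363


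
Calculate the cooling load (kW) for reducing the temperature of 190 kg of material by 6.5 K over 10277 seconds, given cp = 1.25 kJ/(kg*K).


Q = m * cp * dT / t
Q = 190 * 1.25 * 6.5 / 10277
Q = 0.15 kW

0.15


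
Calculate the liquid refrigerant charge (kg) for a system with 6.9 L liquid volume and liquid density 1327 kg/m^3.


Charge = V * rho / 1000
Charge = 6.9 * 1327 / 1000
Charge = 9.16 kg

9.16


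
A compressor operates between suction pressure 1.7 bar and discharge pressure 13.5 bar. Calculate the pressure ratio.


PR = P_high / P_low
PR = 13.5 / 1.7
PR = 7.941

7.941


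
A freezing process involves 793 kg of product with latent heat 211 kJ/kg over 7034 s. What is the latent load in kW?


Q_lat = m * h_fg / t
Q_lat = 793 * 211 / 7034
Q_lat = 23.79 kW

23.79


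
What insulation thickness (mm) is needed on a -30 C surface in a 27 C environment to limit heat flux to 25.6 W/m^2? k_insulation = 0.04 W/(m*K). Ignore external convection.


dT = 27 - (-30) = 57 K
thickness = k * dT / q_max * 1000
thickness = 0.04 * 57 / 25.6 * 1000
thickness = 89.1 mm

89.1


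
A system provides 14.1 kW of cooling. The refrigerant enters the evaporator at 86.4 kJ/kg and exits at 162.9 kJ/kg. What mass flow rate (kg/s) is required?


dh = 162.9 - 86.4 = 76.5 kJ/kg
m_dot = Q / dh = 14.1 / 76.5 = 0.1843 kg/s

0.1843


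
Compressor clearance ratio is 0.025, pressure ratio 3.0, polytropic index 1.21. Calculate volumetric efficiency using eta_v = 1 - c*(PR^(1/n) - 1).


PR^(1/n) = 3.0^(1/1.21) = 2.47922011
eta_v = 1 - 0.025 * (2.47922011 - 1)
eta_v = 0.963

0.963


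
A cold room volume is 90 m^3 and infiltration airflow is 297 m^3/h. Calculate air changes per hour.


ACH = flow / volume
ACH = 297 / 90
ACH = 3.3

3.3


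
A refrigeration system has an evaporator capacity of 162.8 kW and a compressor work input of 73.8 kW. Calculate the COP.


COP = Q_evap / W
COP = 162.8 / 73.8
COP = 2.206

2.206


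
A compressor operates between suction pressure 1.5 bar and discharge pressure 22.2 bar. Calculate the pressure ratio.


PR = P_high / P_low
PR = 22.2 / 1.5
PR = 14.8

14.8


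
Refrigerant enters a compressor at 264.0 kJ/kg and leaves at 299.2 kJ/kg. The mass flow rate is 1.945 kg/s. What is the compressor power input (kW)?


dh = 299.2 - 264.0 = 35.2 kJ/kg
W = m_dot * dh = 1.945 * 35.2 = 68.46 kW

68.46


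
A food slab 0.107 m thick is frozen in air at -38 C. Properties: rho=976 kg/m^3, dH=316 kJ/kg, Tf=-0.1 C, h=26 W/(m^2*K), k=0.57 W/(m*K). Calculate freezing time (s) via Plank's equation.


dT = -0.1 - (-38) = 37.9 K
term1 = a/(2h) = 0.107/(2*26) = 0.002057692308
term2 = a^2/(8k) = 0.107^2/(8*0.57) = 0.002510745614
t = rho*dH*1000/dT * (term1 + term2)
t = 976*316*1000/37.9 * (0.002057692308 + 0.002510745614)
t = 37176 s

37176


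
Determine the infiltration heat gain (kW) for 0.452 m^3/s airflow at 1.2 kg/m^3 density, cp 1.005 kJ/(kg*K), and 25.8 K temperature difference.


Q = V_dot * rho * cp * dT
Q = 0.452 * 1.2 * 1.005 * 25.8
Q = 14.064 kW

14.064


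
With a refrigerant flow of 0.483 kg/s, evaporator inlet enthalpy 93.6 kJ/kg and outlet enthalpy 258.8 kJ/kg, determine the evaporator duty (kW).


dh = 258.8 - 93.6 = 165.2 kJ/kg
Q_evap = m_dot * dh = 0.483 * 165.2
Q_evap = 79.79 kW

79.79


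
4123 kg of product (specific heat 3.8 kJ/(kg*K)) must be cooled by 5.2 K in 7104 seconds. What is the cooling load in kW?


Q = m * cp * dT / t
Q = 4123 * 3.8 * 5.2 / 7104
Q = 11.468 kW

11.468


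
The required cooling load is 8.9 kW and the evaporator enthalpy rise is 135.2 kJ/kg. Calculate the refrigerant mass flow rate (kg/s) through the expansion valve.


m_dot = Q / dh
m_dot = 8.9 / 135.2
m_dot = 0.0658 kg/s

0.0658


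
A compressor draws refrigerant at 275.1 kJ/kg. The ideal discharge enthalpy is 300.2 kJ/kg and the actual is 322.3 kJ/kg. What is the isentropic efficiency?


dh_ideal = 300.2 - 275.1 = 25.1 kJ/kg
dh_actual = 322.3 - 275.1 = 47.2 kJ/kg
eta_s = dh_ideal / dh_actual = 25.1 / 47.2
eta_s = 0.5318

0.5318


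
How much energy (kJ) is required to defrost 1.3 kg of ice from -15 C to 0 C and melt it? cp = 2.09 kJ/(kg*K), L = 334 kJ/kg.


Sensible heat = cp * dT = 2.09 * 15 = 31.35 kJ/kg
Total per kg = 31.35 + 334 = 365.35 kJ/kg
Q = m * total = 1.3 * 365.35
Q = 475.0 kJ

475.0


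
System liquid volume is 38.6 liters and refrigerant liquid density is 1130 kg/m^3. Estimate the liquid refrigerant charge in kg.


Charge = V * rho / 1000
Charge = 38.6 * 1130 / 1000
Charge = 43.62 kg

43.62


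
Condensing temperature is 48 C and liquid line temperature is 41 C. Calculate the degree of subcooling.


Subcooling = T_cond - T_liquid
Subcooling = 48 - 41
Subcooling = 7 K

7


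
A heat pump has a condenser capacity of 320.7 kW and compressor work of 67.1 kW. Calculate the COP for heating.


COP_hp = Q_cond / W
COP_hp = 320.7 / 67.1
COP_hp = 4.779

4.779


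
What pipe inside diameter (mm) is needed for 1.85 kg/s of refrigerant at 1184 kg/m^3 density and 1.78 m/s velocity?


A = m_dot / (rho * v) = 1.85 / (1184 * 1.78) = 0.0008778089888 m^2
d = sqrt(4*A/pi) * 1000
d = 33.4 mm

33.4


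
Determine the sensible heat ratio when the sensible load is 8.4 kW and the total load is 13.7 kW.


SHR = Q_sensible / Q_total
SHR = 8.4 / 13.7
SHR = 0.613

0.613


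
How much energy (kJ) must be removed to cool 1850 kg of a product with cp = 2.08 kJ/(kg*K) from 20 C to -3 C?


dT = 20 - (-3) = 23 K
Q = m * cp * dT = 1850 * 2.08 * 23
Q = 88504 kJ

88504


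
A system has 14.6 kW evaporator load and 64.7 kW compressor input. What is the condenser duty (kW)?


Q_cond = Q_evap + W
Q_cond = 14.6 + 64.7
Q_cond = 79.3 kW

79.3


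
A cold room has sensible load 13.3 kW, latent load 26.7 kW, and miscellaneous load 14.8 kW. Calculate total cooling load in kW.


Q_total = Q_s + Q_l + Q_misc
Q_total = 13.3 + 26.7 + 14.8
Q_total = 54.8 kW

54.8


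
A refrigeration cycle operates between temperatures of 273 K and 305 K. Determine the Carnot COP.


dT = 305 - 273 = 32 K
COP_carnot = T_cold / dT = 273 / 32
COP_carnot = 8.531

8.531


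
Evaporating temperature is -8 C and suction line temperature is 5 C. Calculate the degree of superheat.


Superheat = T_suction - T_evap
Superheat = 5 - (-8)
Superheat = 13 K

13


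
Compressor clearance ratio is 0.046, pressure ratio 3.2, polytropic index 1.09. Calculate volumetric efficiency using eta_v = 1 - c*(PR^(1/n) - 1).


PR^(1/n) = 3.2^(1/1.09) = 2.90696864
eta_v = 1 - 0.046 * (2.90696864 - 1)
eta_v = 0.9123

0.9123


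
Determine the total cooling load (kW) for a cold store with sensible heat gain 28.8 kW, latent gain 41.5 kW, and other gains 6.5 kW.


Q_total = Q_s + Q_l + Q_misc
Q_total = 28.8 + 41.5 + 6.5
Q_total = 76.8 kW

76.8


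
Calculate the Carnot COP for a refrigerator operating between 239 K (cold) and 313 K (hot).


dT = 313 - 239 = 74 K
COP_carnot = T_cold / dT = 239 / 74
COP_carnot = 3.23

3.23


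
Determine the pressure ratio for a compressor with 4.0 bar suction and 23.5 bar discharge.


PR = P_high / P_low
PR = 23.5 / 4.0
PR = 5.875

5.875


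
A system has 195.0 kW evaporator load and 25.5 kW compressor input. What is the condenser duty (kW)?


Q_cond = Q_evap + W
Q_cond = 195.0 + 25.5
Q_cond = 220.5 kW

220.5


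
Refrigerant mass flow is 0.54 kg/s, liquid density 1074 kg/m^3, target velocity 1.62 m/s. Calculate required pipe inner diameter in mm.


A = m_dot / (rho * v) = 0.54 / (1074 * 1.62) = 0.0003103662322 m^2
d = sqrt(4*A/pi) * 1000
d = 19.9 mm

19.9


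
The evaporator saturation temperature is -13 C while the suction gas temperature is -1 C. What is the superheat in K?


Superheat = T_suction - T_evap
Superheat = -1 - (-13)
Superheat = 12 K

12


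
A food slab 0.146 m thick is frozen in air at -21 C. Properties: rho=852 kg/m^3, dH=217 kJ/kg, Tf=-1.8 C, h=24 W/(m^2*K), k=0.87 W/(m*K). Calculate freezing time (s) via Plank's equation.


dT = -1.8 - (-21) = 19.2 K
term1 = a/(2h) = 0.146/(2*24) = 0.003041666667
term2 = a^2/(8k) = 0.146^2/(8*0.87) = 0.003062643678
t = rho*dH*1000/dT * (term1 + term2)
t = 852*217*1000/19.2 * (0.003041666667 + 0.003062643678)
t = 58781 s

58781


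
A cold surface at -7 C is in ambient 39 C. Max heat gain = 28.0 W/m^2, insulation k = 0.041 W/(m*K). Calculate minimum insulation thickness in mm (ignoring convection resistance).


dT = 39 - (-7) = 46 K
thickness = k * dT / q_max * 1000
thickness = 0.041 * 46 / 28.0 * 1000
thickness = 67.4 mm

67.4


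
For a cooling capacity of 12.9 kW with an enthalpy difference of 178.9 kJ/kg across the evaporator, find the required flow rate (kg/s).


m_dot = Q / dh
m_dot = 12.9 / 178.9
m_dot = 0.0721 kg/s

0.0721


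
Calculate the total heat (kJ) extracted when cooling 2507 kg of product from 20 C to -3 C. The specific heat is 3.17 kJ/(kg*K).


dT = 20 - (-3) = 23 K
Q = m * cp * dT = 2507 * 3.17 * 23
Q = 182785 kJ

182785


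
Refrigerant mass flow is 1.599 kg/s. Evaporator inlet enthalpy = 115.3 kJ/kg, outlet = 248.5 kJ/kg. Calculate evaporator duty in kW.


dh = 248.5 - 115.3 = 133.2 kJ/kg
Q_evap = m_dot * dh = 1.599 * 133.2
Q_evap = 212.99 kW

212.99


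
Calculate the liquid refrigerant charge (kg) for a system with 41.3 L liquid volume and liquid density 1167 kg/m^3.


Charge = V * rho / 1000
Charge = 41.3 * 1167 / 1000
Charge = 48.2 kg

48.2


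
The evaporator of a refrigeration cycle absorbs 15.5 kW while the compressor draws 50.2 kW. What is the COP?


COP = Q_evap / W
COP = 15.5 / 50.2
COP = 0.309

0.309


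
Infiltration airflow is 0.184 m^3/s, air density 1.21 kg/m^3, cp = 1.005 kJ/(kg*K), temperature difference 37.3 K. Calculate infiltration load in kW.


Q = V_dot * rho * cp * dT
Q = 0.184 * 1.21 * 1.005 * 37.3
Q = 8.346 kW

8.346


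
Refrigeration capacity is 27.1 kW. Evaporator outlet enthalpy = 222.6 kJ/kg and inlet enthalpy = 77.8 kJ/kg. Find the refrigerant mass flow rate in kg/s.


dh = 222.6 - 77.8 = 144.8 kJ/kg
m_dot = Q / dh = 27.1 / 144.8 = 0.1872 kg/s

0.1872


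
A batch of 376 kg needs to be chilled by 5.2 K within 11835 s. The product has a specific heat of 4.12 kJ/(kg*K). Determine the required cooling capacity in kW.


Q = m * cp * dT / t
Q = 376 * 4.12 * 5.2 / 11835
Q = 0.681 kW

0.681


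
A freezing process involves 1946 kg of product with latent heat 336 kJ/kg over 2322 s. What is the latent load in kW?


Q_lat = m * h_fg / t
Q_lat = 1946 * 336 / 2322
Q_lat = 281.59 kW

281.59


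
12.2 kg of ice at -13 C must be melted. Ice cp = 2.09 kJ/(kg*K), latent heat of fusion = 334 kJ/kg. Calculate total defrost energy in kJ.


Sensible heat = cp * dT = 2.09 * 13 = 27.17 kJ/kg
Total per kg = 27.17 + 334 = 361.17 kJ/kg
Q = m * total = 12.2 * 361.17
Q = 4406.3 kJ

4406.3


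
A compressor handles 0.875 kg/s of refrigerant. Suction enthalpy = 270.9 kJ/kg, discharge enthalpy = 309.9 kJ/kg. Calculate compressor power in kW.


dh = 309.9 - 270.9 = 39.0 kJ/kg
W = m_dot * dh = 0.875 * 39.0 = 34.13 kW

34.13


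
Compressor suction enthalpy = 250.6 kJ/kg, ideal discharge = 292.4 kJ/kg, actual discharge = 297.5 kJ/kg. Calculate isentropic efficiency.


dh_ideal = 292.4 - 250.6 = 41.8 kJ/kg
dh_actual = 297.5 - 250.6 = 46.9 kJ/kg
eta_s = dh_ideal / dh_actual = 41.8 / 46.9
eta_s = 0.8913

0.8913
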